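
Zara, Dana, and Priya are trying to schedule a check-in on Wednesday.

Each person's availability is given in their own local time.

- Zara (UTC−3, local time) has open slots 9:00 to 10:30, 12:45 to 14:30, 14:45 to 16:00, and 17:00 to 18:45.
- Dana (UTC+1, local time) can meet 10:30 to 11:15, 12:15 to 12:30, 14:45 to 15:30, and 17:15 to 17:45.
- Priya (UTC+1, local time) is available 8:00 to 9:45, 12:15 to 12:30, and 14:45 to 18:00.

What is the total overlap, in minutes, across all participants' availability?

Zara → UTC: 12:00–13:30, 15:45–17:30, 17:45–19:00, 20:00–21:45.
Dana → UTC: 09:30–10:15, 11:15–11:30, 13:45–14:30, 16:15–16:45.
Priya → UTC: 07:00–08:45, 11:15–11:30, 13:45–17:00.
Zara ∩ Dana: 16:15–16:45.
Zara ∩ Dana ∩ Priya: 16:15–16:45.
Total common minutes: 30.

30 minutes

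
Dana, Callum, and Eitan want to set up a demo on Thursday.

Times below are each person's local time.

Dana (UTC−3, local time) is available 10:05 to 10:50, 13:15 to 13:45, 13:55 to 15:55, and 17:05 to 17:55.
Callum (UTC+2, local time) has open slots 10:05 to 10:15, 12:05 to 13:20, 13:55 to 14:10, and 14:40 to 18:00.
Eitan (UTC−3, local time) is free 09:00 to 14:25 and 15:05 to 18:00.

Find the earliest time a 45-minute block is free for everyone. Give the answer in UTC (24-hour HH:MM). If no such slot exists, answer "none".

13:05

Dana → UTC: 13:05–13:50, 16:15–16:45, 16:55–18:55, 20:05–20:55.
Callum → UTC: 08:05–08:15, 10:05–11:20, 11:55–12:10, 12:40–16:00.
Eitan → UTC: 12:00–17:25, 18:05–21:00.
Dana ∩ Callum: 13:05–13:50.
Dana ∩ Callum ∩ Eitan: 13:05–13:50.
Windows ≥ 45 min: 13:05–13:50.
Earliest such window starts at 13:05.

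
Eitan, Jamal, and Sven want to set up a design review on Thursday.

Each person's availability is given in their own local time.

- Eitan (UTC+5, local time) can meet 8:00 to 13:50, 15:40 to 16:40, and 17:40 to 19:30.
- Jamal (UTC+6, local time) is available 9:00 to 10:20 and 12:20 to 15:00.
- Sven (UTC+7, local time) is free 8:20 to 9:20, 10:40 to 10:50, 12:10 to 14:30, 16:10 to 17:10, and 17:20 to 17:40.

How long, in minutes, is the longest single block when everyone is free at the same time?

Eitan → UTC: 03:00–08:50, 10:40–11:40, 12:40–14:30.
Jamal → UTC: 03:00–04:20, 06:20–09:00.
Sven → UTC: 01:20–02:20, 03:40–03:50, 05:10–07:30, 09:10–10:10, 10:20–10:40.
Eitan ∩ Jamal: 03:00–04:20, 06:20–08:50.
Eitan ∩ Jamal ∩ Sven: 03:40–03:50, 06:20–07:30.
Common window lengths: 10, 70 min; longest is 70.

70 minutes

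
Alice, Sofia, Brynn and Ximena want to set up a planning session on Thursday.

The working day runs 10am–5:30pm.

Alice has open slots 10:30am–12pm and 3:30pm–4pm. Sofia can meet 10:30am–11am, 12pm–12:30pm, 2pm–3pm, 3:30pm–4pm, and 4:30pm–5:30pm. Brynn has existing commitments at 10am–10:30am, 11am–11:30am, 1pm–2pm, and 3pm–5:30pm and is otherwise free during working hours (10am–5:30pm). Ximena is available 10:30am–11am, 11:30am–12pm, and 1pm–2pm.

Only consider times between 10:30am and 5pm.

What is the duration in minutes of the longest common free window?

Brynn free within 10:00–17:30: 10:30–11:00, 11:30–13:00, 14:00–15:00.
Alice ∩ Sofia: 10:30–11:00, 15:30–16:00.
Alice ∩ Sofia ∩ Brynn: 10:30–11:00.
Alice ∩ Sofia ∩ Brynn ∩ Ximena: 10:30–11:00.
Restricted to 10:30–17:00: 10:30–11:00.
Single common window of 30 minutes.

30 minutes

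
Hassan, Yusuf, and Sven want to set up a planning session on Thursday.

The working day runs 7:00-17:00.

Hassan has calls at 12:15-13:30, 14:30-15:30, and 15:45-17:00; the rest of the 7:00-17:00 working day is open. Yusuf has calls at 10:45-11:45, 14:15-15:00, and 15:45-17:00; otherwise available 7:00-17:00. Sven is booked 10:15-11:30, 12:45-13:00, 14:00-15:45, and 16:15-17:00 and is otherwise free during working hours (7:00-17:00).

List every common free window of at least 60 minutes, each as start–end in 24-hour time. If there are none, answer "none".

Hassan free within 07:00–17:00: 07:00–12:15, 13:30–14:30, 15:30–15:45.
Yusuf free within 07:00–17:00: 07:00–10:45, 11:45–14:15, 15:00–15:45.
Sven free within 07:00–17:00: 07:00–10:15, 11:30–12:45, 13:00–14:00, 15:45–16:15.
Hassan ∩ Yusuf: 07:00–10:45, 11:45–12:15, 13:30–14:15, 15:30–15:45.
Hassan ∩ Yusuf ∩ Sven: 07:00–10:15, 11:45–12:15, 13:30–14:00.
Windows ≥ 60 min: 07:00–10:15.

07:00–10:15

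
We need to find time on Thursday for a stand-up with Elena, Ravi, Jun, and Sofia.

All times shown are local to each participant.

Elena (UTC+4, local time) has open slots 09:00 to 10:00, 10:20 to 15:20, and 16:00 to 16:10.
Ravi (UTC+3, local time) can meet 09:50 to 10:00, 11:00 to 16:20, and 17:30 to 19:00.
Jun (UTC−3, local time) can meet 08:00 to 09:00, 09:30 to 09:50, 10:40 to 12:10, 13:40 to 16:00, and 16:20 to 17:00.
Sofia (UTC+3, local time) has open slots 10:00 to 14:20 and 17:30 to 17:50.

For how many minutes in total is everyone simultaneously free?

Elena → UTC: 05:00–06:00, 06:20–11:20, 12:00–12:10.
Ravi → UTC: 06:50–07:00, 08:00–13:20, 14:30–16:00.
Jun → UTC: 11:00–12:00, 12:30–12:50, 13:40–15:10, 16:40–19:00, 19:20–20:00.
Sofia → UTC: 07:00–11:20, 14:30–14:50.
Elena ∩ Ravi: 06:50–07:00, 08:00–11:20, 12:00–12:10.
Elena ∩ Ravi ∩ Jun: 11:00–11:20.
Elena ∩ Ravi ∩ Jun ∩ Sofia: 11:00–11:20.
Total common minutes: 20.

20 minutes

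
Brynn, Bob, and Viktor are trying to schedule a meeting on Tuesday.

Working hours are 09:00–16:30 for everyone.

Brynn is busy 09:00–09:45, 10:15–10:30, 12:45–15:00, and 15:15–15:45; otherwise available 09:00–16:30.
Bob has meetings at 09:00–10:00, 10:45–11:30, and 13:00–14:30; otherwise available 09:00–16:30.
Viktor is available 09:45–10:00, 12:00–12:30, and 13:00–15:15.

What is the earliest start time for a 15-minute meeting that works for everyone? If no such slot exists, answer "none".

12:00

Brynn free within 09:00–16:30: 09:45–10:15, 10:30–12:45, 15:00–15:15, 15:45–16:30.
Bob free within 09:00–16:30: 10:00–10:45, 11:30–13:00, 14:30–16:30.
Brynn ∩ Bob: 10:00–10:15, 10:30–10:45, 11:30–12:45, 15:00–15:15, 15:45–16:30.
Brynn ∩ Bob ∩ Viktor: 12:00–12:30, 15:00–15:15.
Windows ≥ 15 min: 12:00–12:30, 15:00–15:15.
Earliest such window starts at 12:00.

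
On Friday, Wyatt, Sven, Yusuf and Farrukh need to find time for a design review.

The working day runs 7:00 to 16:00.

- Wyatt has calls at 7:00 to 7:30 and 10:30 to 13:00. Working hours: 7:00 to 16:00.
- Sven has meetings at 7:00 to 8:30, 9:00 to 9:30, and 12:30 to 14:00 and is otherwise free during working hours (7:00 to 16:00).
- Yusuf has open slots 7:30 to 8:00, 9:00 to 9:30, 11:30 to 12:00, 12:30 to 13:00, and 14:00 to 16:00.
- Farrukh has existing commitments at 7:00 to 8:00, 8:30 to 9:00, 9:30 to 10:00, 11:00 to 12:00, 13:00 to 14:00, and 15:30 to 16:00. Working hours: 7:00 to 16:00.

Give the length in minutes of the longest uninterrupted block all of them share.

90 minutes

Wyatt free within 07:00–16:00: 07:30–10:30, 13:00–16:00.
Sven free within 07:00–16:00: 08:30–09:00, 09:30–12:30, 14:00–16:00.
Farrukh free within 07:00–16:00: 08:00–08:30, 09:00–09:30, 10:00–11:00, 12:00–13:00, 14:00–15:30.
Wyatt ∩ Sven: 08:30–09:00, 09:30–10:30, 14:00–16:00.
Wyatt ∩ Sven ∩ Yusuf: 14:00–16:00.
Wyatt ∩ Sven ∩ Yusuf ∩ Farrukh: 14:00–15:30.
Single common window of 90 minutes.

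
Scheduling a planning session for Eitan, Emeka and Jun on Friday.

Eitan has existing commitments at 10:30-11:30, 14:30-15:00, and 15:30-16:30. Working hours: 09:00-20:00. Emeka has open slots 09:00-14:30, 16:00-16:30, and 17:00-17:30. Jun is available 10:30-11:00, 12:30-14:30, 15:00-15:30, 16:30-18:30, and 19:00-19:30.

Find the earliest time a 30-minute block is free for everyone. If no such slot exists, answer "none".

12:30

Eitan free within 09:00–20:00: 09:00–10:30, 11:30–14:30, 15:00–15:30, 16:30–20:00.
Eitan ∩ Emeka: 09:00–10:30, 11:30–14:30, 17:00–17:30.
Eitan ∩ Emeka ∩ Jun: 12:30–14:30, 17:00–17:30.
Windows ≥ 30 min: 12:30–14:30, 17:00–17:30.
Earliest such window starts at 12:30.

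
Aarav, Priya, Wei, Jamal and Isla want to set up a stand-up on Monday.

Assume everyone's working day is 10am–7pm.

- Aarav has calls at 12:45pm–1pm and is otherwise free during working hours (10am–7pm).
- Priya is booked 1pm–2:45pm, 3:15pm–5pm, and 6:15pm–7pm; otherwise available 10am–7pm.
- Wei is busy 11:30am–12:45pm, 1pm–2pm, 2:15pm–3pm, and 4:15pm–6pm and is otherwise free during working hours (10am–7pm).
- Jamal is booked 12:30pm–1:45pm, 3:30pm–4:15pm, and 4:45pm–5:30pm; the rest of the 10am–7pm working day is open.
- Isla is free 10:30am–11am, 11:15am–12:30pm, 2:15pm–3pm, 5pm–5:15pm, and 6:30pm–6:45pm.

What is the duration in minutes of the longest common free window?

Aarav free within 10:00–19:00: 10:00–12:45, 13:00–19:00.
Priya free within 10:00–19:00: 10:00–13:00, 14:45–15:15, 17:00–18:15.
Wei free within 10:00–19:00: 10:00–11:30, 12:45–13:00, 14:00–14:15, 15:00–16:15, 18:00–19:00.
Jamal free within 10:00–19:00: 10:00–12:30, 13:45–15:30, 16:15–16:45, 17:30–19:00.
Aarav ∩ Priya: 10:00–12:45, 14:45–15:15, 17:00–18:15.
Aarav ∩ Priya ∩ Wei: 10:00–11:30, 15:00–15:15, 18:00–18:15.
Aarav ∩ Priya ∩ Wei ∩ Jamal: 10:00–11:30, 15:00–15:15, 18:00–18:15.
Aarav ∩ Priya ∩ Wei ∩ Jamal ∩ Isla: 10:30–11:00, 11:15–11:30.
Common window lengths: 30, 15 min; longest is 30.

30 minutes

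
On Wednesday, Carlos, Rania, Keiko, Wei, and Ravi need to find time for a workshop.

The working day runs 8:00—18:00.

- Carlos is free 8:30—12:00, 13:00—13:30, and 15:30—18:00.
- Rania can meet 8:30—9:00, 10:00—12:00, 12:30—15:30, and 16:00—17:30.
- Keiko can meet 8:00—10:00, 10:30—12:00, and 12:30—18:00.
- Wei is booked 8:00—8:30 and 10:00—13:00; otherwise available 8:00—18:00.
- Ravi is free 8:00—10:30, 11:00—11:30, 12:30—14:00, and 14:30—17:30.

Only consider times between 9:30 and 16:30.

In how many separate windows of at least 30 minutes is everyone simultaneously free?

Wei free within 08:00–18:00: 08:30–10:00, 13:00–18:00.
Carlos ∩ Rania: 08:30–09:00, 10:00–12:00, 13:00–13:30, 16:00–17:30.
Carlos ∩ Rania ∩ Keiko: 08:30–09:00, 10:30–12:00, 13:00–13:30, 16:00–17:30.
Carlos ∩ Rania ∩ Keiko ∩ Wei: 08:30–09:00, 13:00–13:30, 16:00–17:30.
Carlos ∩ Rania ∩ Keiko ∩ Wei ∩ Ravi: 08:30–09:00, 13:00–13:30, 16:00–17:30.
Restricted to 09:30–16:30: 13:00–13:30, 16:00–16:30.
Windows ≥ 30 min: 13:00–13:30, 16:00–16:30.
That's 2 windows.

2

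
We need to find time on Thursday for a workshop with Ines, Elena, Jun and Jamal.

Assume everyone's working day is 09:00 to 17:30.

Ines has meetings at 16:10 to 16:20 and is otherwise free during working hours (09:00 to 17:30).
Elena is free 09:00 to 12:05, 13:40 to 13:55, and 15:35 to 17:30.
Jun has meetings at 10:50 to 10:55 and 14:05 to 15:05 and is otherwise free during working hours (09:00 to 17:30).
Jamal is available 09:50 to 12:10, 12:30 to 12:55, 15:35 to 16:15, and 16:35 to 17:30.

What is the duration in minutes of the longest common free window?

Ines free within 09:00–17:30: 09:00–16:10, 16:20–17:30.
Jun free within 09:00–17:30: 09:00–10:50, 10:55–14:05, 15:05–17:30.
Ines ∩ Elena: 09:00–12:05, 13:40–13:55, 15:35–16:10, 16:20–17:30.
Ines ∩ Elena ∩ Jun: 09:00–10:50, 10:55–12:05, 13:40–13:55, 15:35–16:10, 16:20–17:30.
Ines ∩ Elena ∩ Jun ∩ Jamal: 09:50–10:50, 10:55–12:05, 15:35–16:10, 16:35–17:30.
Common window lengths: 60, 70, 35, 55 min; longest is 70.

70 minutes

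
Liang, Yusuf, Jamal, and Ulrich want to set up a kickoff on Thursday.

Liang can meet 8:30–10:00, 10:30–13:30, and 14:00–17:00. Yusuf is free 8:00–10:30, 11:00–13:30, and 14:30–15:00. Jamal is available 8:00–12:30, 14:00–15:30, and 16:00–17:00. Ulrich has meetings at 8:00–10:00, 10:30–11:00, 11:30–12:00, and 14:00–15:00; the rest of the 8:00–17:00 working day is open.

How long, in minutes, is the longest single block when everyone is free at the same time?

Ulrich free within 08:00–17:00: 10:00–10:30, 11:00–11:30, 12:00–14:00, 15:00–17:00.
Liang ∩ Yusuf: 08:30–10:00, 11:00–13:30, 14:30–15:00.
Liang ∩ Yusuf ∩ Jamal: 08:30–10:00, 11:00–12:30, 14:30–15:00.
Liang ∩ Yusuf ∩ Jamal ∩ Ulrich: 11:00–11:30, 12:00–12:30.
Common window lengths: 30, 30 min; longest is 30.

30 minutes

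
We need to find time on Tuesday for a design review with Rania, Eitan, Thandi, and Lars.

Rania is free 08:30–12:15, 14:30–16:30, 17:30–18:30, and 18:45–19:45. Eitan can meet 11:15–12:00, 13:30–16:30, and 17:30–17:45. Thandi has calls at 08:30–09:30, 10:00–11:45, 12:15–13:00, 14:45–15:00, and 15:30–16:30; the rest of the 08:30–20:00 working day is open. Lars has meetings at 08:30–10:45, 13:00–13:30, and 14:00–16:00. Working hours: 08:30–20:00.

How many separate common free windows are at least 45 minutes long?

Thandi free within 08:30–20:00: 09:30–10:00, 11:45–12:15, 13:00–14:45, 15:00–15:30, 16:30–20:00.
Lars free within 08:30–20:00: 10:45–13:00, 13:30–14:00, 16:00–20:00.
Rania ∩ Eitan: 11:15–12:00, 14:30–16:30, 17:30–17:45.
Rania ∩ Eitan ∩ Thandi: 11:45–12:00, 14:30–14:45, 15:00–15:30, 17:30–17:45.
Rania ∩ Eitan ∩ Thandi ∩ Lars: 11:45–12:00, 17:30–17:45.
Windows ≥ 45 min: (none).
That's 0 windows.

0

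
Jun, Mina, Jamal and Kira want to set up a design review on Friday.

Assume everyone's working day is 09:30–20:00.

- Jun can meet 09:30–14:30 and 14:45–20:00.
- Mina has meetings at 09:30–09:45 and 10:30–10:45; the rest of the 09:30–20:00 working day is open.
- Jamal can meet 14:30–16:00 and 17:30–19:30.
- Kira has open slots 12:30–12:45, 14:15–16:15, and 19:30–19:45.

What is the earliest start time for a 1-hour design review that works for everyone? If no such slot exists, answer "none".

Mina free within 09:30–20:00: 09:45–10:30, 10:45–20:00.
Jun ∩ Mina: 09:45–10:30, 10:45–14:30, 14:45–20:00.
Jun ∩ Mina ∩ Jamal: 14:45–16:00, 17:30–19:30.
Jun ∩ Mina ∩ Jamal ∩ Kira: 14:45–16:00.
Windows ≥ 60 min: 14:45–16:00.
Earliest such window starts at 14:45.

14:45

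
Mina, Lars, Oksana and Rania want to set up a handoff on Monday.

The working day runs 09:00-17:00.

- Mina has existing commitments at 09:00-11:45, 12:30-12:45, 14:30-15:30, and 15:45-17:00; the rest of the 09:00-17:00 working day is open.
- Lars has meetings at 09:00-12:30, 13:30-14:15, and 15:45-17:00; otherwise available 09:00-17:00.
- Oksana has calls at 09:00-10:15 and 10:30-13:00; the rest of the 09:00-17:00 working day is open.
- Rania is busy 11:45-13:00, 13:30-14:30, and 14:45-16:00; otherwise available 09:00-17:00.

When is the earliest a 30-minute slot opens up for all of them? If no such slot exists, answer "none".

13:00

Mina free within 09:00–17:00: 11:45–12:30, 12:45–14:30, 15:30–15:45.
Lars free within 09:00–17:00: 12:30–13:30, 14:15–15:45.
Oksana free within 09:00–17:00: 10:15–10:30, 13:00–17:00.
Rania free within 09:00–17:00: 09:00–11:45, 13:00–13:30, 14:30–14:45, 16:00–17:00.
Mina ∩ Lars: 12:45–13:30, 14:15–14:30, 15:30–15:45.
Mina ∩ Lars ∩ Oksana: 13:00–13:30, 14:15–14:30, 15:30–15:45.
Mina ∩ Lars ∩ Oksana ∩ Rania: 13:00–13:30.
Windows ≥ 30 min: 13:00–13:30.
Earliest such window starts at 13:00.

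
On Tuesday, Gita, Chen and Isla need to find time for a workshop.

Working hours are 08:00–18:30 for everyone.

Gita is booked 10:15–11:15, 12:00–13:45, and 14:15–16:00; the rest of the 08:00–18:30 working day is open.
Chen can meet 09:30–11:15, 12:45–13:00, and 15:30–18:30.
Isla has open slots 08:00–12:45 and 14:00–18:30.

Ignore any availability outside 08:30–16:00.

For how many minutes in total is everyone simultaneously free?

Gita free within 08:00–18:30: 08:00–10:15, 11:15–12:00, 13:45–14:15, 16:00–18:30.
Gita ∩ Chen: 09:30–10:15, 16:00–18:30.
Gita ∩ Chen ∩ Isla: 09:30–10:15, 16:00–18:30.
Restricted to 08:30–16:00: 09:30–10:15.
Total common minutes: 45.

45 minutes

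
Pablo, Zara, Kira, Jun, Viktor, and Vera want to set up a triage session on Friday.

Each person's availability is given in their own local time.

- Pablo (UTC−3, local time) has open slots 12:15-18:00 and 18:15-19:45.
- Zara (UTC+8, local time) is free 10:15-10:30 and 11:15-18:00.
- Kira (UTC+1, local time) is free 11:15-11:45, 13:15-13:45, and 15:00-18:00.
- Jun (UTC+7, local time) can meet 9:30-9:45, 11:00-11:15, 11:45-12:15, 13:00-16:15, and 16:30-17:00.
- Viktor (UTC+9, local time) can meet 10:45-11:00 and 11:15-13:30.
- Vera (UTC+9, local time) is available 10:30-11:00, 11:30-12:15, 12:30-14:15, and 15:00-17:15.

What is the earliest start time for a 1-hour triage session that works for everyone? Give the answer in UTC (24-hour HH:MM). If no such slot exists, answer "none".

Pablo → UTC: 15:15–21:00, 21:15–22:45.
Zara → UTC: 02:15–02:30, 03:15–10:00.
Kira → UTC: 10:15–10:45, 12:15–12:45, 14:00–17:00.
Jun → UTC: 02:30–02:45, 04:00–04:15, 04:45–05:15, 06:00–09:15, 09:30–10:00.
Viktor → UTC: 01:45–02:00, 02:15–04:30.
Vera → UTC: 01:30–02:00, 02:30–03:15, 03:30–05:15, 06:00–08:15.
Pablo ∩ Zara: (none).
Pablo ∩ Zara ∩ Kira: (none).
Pablo ∩ Zara ∩ Kira ∩ Jun: (none).
Pablo ∩ Zara ∩ Kira ∩ Jun ∩ Viktor: (none).
Pablo ∩ Zara ∩ Kira ∩ Jun ∩ Viktor ∩ Vera: (none).
Windows ≥ 60 min: (none).

none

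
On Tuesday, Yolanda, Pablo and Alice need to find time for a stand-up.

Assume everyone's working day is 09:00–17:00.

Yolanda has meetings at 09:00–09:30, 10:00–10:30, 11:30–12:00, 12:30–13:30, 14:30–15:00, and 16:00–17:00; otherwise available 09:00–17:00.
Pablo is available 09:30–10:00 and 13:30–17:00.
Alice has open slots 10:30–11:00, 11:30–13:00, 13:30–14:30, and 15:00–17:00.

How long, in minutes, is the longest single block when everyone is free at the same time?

Yolanda free within 09:00–17:00: 09:30–10:00, 10:30–11:30, 12:00–12:30, 13:30–14:30, 15:00–16:00.
Yolanda ∩ Pablo: 09:30–10:00, 13:30–14:30, 15:00–16:00.
Yolanda ∩ Pablo ∩ Alice: 13:30–14:30, 15:00–16:00.
Common window lengths: 60, 60 min; longest is 60.

60 minutes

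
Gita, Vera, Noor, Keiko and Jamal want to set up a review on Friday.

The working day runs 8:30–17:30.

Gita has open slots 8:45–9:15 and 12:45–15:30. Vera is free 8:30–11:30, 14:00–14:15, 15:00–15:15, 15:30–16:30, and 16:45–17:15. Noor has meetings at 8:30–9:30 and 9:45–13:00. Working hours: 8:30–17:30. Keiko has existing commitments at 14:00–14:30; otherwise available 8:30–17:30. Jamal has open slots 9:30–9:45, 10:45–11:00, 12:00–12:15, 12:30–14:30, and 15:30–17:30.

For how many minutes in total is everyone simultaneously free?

Noor free within 08:30–17:30: 09:30–09:45, 13:00–17:30.
Keiko free within 08:30–17:30: 08:30–14:00, 14:30–17:30.
Gita ∩ Vera: 08:45–09:15, 14:00–14:15, 15:00–15:15.
Gita ∩ Vera ∩ Noor: 14:00–14:15, 15:00–15:15.
Gita ∩ Vera ∩ Noor ∩ Keiko: 15:00–15:15.
Gita ∩ Vera ∩ Noor ∩ Keiko ∩ Jamal: (none).
Total common minutes: 0.

0 minutes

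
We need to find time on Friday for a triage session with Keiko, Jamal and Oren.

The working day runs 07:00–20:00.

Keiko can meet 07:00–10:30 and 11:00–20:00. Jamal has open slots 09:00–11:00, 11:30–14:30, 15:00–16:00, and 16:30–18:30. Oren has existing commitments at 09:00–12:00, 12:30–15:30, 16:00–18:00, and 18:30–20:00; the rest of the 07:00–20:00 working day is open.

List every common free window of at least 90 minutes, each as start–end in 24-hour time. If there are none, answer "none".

none

Oren free within 07:00–20:00: 07:00–09:00, 12:00–12:30, 15:30–16:00, 18:00–18:30.
Keiko ∩ Jamal: 09:00–10:30, 11:30–14:30, 15:00–16:00, 16:30–18:30.
Keiko ∩ Jamal ∩ Oren: 12:00–12:30, 15:30–16:00, 18:00–18:30.
Windows ≥ 90 min: (none).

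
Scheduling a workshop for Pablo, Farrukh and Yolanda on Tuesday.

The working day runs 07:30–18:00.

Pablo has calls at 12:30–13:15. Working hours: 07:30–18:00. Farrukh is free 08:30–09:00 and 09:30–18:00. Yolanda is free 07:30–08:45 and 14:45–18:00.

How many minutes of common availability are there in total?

Pablo free within 07:30–18:00: 07:30–12:30, 13:15–18:00.
Pablo ∩ Farrukh: 08:30–09:00, 09:30–12:30, 13:15–18:00.
Pablo ∩ Farrukh ∩ Yolanda: 08:30–08:45, 14:45–18:00.
Total common minutes: 15 + 195 = 210.

210 minutes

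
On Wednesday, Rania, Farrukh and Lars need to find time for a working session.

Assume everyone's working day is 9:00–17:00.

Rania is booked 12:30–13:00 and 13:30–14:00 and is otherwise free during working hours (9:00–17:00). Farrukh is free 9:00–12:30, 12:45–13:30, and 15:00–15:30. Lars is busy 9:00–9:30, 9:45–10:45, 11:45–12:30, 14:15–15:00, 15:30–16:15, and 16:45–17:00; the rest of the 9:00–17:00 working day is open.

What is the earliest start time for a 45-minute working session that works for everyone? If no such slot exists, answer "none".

10:45

Rania free within 09:00–17:00: 09:00–12:30, 13:00–13:30, 14:00–17:00.
Lars free within 09:00–17:00: 09:30–09:45, 10:45–11:45, 12:30–14:15, 15:00–15:30, 16:15–16:45.
Rania ∩ Farrukh: 09:00–12:30, 13:00–13:30, 15:00–15:30.
Rania ∩ Farrukh ∩ Lars: 09:30–09:45, 10:45–11:45, 13:00–13:30, 15:00–15:30.
Windows ≥ 45 min: 10:45–11:45.
Earliest such window starts at 10:45.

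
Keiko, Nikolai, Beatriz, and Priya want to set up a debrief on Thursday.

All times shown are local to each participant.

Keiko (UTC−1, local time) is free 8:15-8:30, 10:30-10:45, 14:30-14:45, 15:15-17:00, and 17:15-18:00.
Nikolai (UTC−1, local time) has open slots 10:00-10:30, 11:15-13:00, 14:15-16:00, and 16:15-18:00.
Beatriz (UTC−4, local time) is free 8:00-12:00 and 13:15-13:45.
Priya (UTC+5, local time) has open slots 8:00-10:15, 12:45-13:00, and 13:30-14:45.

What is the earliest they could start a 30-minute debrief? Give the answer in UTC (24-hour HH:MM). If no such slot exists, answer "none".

Keiko → UTC: 09:15–09:30, 11:30–11:45, 15:30–15:45, 16:15–18:00, 18:15–19:00.
Nikolai → UTC: 11:00–11:30, 12:15–14:00, 15:15–17:00, 17:15–19:00.
Beatriz → UTC: 12:00–16:00, 17:15–17:45.
Priya → UTC: 03:00–05:15, 07:45–08:00, 08:30–09:45.
Keiko ∩ Nikolai: 15:30–15:45, 16:15–17:00, 17:15–18:00, 18:15–19:00.
Keiko ∩ Nikolai ∩ Beatriz: 15:30–15:45, 17:15–17:45.
Keiko ∩ Nikolai ∩ Beatriz ∩ Priya: (none).
Windows ≥ 30 min: (none).

none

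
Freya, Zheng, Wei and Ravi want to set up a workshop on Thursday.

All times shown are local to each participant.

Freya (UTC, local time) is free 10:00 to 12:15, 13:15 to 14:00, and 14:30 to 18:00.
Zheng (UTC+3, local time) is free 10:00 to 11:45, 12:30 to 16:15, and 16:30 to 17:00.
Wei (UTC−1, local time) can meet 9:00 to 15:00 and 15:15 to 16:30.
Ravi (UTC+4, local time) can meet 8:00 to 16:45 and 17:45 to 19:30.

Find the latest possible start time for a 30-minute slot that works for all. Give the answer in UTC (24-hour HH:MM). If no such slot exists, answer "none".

Freya → UTC: 10:00–12:15, 13:15–14:00, 14:30–18:00.
Zheng → UTC: 07:00–08:45, 09:30–13:15, 13:30–14:00.
Wei → UTC: 10:00–16:00, 16:15–17:30.
Ravi → UTC: 04:00–12:45, 13:45–15:30.
Freya ∩ Zheng: 10:00–12:15, 13:30–14:00.
Freya ∩ Zheng ∩ Wei: 10:00–12:15, 13:30–14:00.
Freya ∩ Zheng ∩ Wei ∩ Ravi: 10:00–12:15, 13:45–14:00.
Windows ≥ 30 min: 10:00–12:15.
Latest start in the last window 10:00–12:15 is 12:15 − 30 min = 11:45.

11:45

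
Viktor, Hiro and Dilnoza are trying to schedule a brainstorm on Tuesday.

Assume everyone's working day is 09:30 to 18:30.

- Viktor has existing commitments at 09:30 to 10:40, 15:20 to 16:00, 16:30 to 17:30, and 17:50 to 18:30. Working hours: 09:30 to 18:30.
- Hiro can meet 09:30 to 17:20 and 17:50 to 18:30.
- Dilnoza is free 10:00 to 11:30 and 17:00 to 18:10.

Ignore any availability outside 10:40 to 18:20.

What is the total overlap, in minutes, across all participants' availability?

Viktor free within 09:30–18:30: 10:40–15:20, 16:00–16:30, 17:30–17:50.
Viktor ∩ Hiro: 10:40–15:20, 16:00–16:30.
Viktor ∩ Hiro ∩ Dilnoza: 10:40–11:30.
Restricted to 10:40–18:20: 10:40–11:30.
Total common minutes: 50.

50 minutes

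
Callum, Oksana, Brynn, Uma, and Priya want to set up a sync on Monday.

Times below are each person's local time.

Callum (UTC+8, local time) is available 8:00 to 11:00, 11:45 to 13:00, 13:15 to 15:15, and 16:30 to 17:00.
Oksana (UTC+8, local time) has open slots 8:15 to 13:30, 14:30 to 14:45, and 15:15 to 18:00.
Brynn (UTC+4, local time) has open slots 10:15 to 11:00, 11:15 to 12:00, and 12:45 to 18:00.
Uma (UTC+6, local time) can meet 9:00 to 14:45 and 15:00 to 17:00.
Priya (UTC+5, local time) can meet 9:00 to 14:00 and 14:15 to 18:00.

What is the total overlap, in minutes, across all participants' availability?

Callum → UTC: 00:00–03:00, 03:45–05:00, 05:15–07:15, 08:30–09:00.
Oksana → UTC: 00:15–05:30, 06:30–06:45, 07:15–10:00.
Brynn → UTC: 06:15–07:00, 07:15–08:00, 08:45–14:00.
Uma → UTC: 03:00–08:45, 09:00–11:00.
Priya → UTC: 04:00–09:00, 09:15–13:00.
Callum ∩ Oksana: 00:15–03:00, 03:45–05:00, 05:15–05:30, 06:30–06:45, 08:30–09:00.
Callum ∩ Oksana ∩ Brynn: 06:30–06:45, 08:45–09:00.
Callum ∩ Oksana ∩ Brynn ∩ Uma: 06:30–06:45.
Callum ∩ Oksana ∩ Brynn ∩ Uma ∩ Priya: 06:30–06:45.
Total common minutes: 15.

15 minutes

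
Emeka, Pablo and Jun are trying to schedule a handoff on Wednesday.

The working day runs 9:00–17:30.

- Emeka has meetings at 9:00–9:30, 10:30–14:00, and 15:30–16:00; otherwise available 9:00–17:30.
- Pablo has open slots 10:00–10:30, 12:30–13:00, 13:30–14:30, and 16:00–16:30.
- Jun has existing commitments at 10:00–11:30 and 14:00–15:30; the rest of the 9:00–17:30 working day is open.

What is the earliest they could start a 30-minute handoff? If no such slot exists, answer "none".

16:00

Emeka free within 09:00–17:30: 09:30–10:30, 14:00–15:30, 16:00–17:30.
Jun free within 09:00–17:30: 09:00–10:00, 11:30–14:00, 15:30–17:30.
Emeka ∩ Pablo: 10:00–10:30, 14:00–14:30, 16:00–16:30.
Emeka ∩ Pablo ∩ Jun: 16:00–16:30.
Windows ≥ 30 min: 16:00–16:30.
Earliest such window starts at 16:00.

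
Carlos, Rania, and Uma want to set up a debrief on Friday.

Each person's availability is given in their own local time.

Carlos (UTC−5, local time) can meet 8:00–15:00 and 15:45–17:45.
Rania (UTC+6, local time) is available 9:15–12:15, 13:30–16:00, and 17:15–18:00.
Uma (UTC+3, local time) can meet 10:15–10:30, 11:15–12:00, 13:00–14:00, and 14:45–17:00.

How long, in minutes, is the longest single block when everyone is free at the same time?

0 minutes

Carlos → UTC: 13:00–20:00, 20:45–22:45.
Rania → UTC: 03:15–06:15, 07:30–10:00, 11:15–12:00.
Uma → UTC: 07:15–07:30, 08:15–09:00, 10:00–11:00, 11:45–14:00.
Carlos ∩ Rania: (none).
Carlos ∩ Rania ∩ Uma: (none).
No common window.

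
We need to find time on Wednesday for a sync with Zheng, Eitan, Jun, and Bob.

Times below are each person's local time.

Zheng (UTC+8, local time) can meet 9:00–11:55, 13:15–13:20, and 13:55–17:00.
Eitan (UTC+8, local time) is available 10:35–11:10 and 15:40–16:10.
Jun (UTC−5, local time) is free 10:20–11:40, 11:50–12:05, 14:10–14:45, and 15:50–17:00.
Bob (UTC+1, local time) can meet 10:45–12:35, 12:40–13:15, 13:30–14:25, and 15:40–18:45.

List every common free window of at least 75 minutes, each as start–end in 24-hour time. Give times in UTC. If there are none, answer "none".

none

Zheng → UTC: 01:00–03:55, 05:15–05:20, 05:55–09:00.
Eitan → UTC: 02:35–03:10, 07:40–08:10.
Jun → UTC: 15:20–16:40, 16:50–17:05, 19:10–19:45, 20:50–22:00.
Bob → UTC: 09:45–11:35, 11:40–12:15, 12:30–13:25, 14:40–17:45.
Zheng ∩ Eitan: 02:35–03:10, 07:40–08:10.
Zheng ∩ Eitan ∩ Jun: (none).
Zheng ∩ Eitan ∩ Jun ∩ Bob: (none).
Windows ≥ 75 min: (none).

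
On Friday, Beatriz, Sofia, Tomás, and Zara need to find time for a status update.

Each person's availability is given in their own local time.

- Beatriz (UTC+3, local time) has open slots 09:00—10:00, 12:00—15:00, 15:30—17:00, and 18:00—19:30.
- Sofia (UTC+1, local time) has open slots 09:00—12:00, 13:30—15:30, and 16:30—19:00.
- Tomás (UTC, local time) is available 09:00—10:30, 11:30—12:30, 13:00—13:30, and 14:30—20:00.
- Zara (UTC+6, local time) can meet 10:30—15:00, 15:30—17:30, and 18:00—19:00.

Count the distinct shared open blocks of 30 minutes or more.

Beatriz → UTC: 06:00–07:00, 09:00–12:00, 12:30–14:00, 15:00–16:30.
Sofia → UTC: 08:00–11:00, 12:30–14:30, 15:30–18:00.
Tomás → UTC: 09:00–10:30, 11:30–12:30, 13:00–13:30, 14:30–20:00.
Zara → UTC: 04:30–09:00, 09:30–11:30, 12:00–13:00.
Beatriz ∩ Sofia: 09:00–11:00, 12:30–14:00, 15:30–16:30.
Beatriz ∩ Sofia ∩ Tomás: 09:00–10:30, 13:00–13:30, 15:30–16:30.
Beatriz ∩ Sofia ∩ Tomás ∩ Zara: 09:30–10:30.
Windows ≥ 30 min: 09:30–10:30.
That's 1 window.

1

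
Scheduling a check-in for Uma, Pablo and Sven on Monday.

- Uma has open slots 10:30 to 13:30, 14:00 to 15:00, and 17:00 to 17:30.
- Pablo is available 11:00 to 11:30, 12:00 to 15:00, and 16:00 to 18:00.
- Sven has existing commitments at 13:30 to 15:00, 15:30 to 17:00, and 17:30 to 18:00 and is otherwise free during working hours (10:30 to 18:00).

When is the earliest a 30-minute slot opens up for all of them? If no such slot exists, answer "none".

Sven free within 10:30–18:00: 10:30–13:30, 15:00–15:30, 17:00–17:30.
Uma ∩ Pablo: 11:00–11:30, 12:00–13:30, 14:00–15:00, 17:00–17:30.
Uma ∩ Pablo ∩ Sven: 11:00–11:30, 12:00–13:30, 17:00–17:30.
Windows ≥ 30 min: 11:00–11:30, 12:00–13:30, 17:00–17:30.
Earliest such window starts at 11:00.

11:00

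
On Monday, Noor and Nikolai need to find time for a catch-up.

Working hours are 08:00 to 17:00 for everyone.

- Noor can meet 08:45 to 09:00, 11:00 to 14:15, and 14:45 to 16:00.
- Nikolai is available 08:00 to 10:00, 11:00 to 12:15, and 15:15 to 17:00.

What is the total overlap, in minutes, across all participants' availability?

135 minutes

Noor ∩ Nikolai: 08:45–09:00, 11:00–12:15, 15:15–16:00.
Total common minutes: 15 + 75 + 45 = 135.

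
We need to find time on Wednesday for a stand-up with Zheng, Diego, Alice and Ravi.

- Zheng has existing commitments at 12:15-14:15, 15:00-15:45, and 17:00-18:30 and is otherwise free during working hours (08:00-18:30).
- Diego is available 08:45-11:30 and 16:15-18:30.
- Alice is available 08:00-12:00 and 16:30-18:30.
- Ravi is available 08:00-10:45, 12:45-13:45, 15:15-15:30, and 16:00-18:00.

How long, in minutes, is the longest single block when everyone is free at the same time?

Zheng free within 08:00–18:30: 08:00–12:15, 14:15–15:00, 15:45–17:00.
Zheng ∩ Diego: 08:45–11:30, 16:15–17:00.
Zheng ∩ Diego ∩ Alice: 08:45–11:30, 16:30–17:00.
Zheng ∩ Diego ∩ Alice ∩ Ravi: 08:45–10:45, 16:30–17:00.
Common window lengths: 120, 30 min; longest is 120.

120 minutes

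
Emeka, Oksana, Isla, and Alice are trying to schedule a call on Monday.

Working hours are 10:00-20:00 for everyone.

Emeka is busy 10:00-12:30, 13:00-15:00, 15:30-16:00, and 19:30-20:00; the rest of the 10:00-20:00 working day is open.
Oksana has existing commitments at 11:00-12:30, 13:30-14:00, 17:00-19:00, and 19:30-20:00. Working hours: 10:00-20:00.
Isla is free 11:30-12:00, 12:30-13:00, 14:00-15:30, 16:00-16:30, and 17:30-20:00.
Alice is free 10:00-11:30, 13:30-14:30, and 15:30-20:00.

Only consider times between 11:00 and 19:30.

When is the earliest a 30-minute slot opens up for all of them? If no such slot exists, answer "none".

Emeka free within 10:00–20:00: 12:30–13:00, 15:00–15:30, 16:00–19:30.
Oksana free within 10:00–20:00: 10:00–11:00, 12:30–13:30, 14:00–17:00, 19:00–19:30.
Emeka ∩ Oksana: 12:30–13:00, 15:00–15:30, 16:00–17:00, 19:00–19:30.
Emeka ∩ Oksana ∩ Isla: 12:30–13:00, 15:00–15:30, 16:00–16:30, 19:00–19:30.
Emeka ∩ Oksana ∩ Isla ∩ Alice: 16:00–16:30, 19:00–19:30.
Restricted to 11:00–19:30: 16:00–16:30, 19:00–19:30.
Windows ≥ 30 min: 16:00–16:30, 19:00–19:30.
Earliest such window starts at 16:00.

16:00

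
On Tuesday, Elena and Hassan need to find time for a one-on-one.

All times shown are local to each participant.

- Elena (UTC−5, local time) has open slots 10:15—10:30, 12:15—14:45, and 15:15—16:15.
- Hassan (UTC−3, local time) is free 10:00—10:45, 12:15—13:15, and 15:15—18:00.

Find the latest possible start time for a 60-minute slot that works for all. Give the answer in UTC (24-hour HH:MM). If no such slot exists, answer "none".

Elena → UTC: 15:15–15:30, 17:15–19:45, 20:15–21:15.
Hassan → UTC: 13:00–13:45, 15:15–16:15, 18:15–21:00.
Elena ∩ Hassan: 15:15–15:30, 18:15–19:45, 20:15–21:00.
Windows ≥ 60 min: 18:15–19:45.
Latest start in the last window 18:15–19:45 is 19:45 − 60 min = 18:45.

18:45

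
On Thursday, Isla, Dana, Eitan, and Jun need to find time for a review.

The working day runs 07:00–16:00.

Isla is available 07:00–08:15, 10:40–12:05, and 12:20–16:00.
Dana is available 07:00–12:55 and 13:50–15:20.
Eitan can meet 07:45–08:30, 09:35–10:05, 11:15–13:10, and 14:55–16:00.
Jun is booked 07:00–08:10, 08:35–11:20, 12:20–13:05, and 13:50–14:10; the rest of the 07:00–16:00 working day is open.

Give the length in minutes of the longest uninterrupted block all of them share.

45 minutes

Jun free within 07:00–16:00: 08:10–08:35, 11:20–12:20, 13:05–13:50, 14:10–16:00.
Isla ∩ Dana: 07:00–08:15, 10:40–12:05, 12:20–12:55, 13:50–15:20.
Isla ∩ Dana ∩ Eitan: 07:45–08:15, 11:15–12:05, 12:20–12:55, 14:55–15:20.
Isla ∩ Dana ∩ Eitan ∩ Jun: 08:10–08:15, 11:20–12:05, 14:55–15:20.
Common window lengths: 5, 45, 25 min; longest is 45.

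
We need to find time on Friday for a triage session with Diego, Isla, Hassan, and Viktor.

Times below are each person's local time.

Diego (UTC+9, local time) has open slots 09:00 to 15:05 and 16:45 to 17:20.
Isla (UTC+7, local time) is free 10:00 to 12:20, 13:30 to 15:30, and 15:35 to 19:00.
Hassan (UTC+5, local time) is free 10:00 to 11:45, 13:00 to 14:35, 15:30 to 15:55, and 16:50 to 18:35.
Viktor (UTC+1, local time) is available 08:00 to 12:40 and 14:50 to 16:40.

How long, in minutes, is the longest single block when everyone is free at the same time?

Diego → UTC: 00:00–06:05, 07:45–08:20.
Isla → UTC: 03:00–05:20, 06:30–08:30, 08:35–12:00.
Hassan → UTC: 05:00–06:45, 08:00–09:35, 10:30–10:55, 11:50–13:35.
Viktor → UTC: 07:00–11:40, 13:50–15:40.
Diego ∩ Isla: 03:00–05:20, 07:45–08:20.
Diego ∩ Isla ∩ Hassan: 05:00–05:20, 08:00–08:20.
Diego ∩ Isla ∩ Hassan ∩ Viktor: 08:00–08:20.
Single common window of 20 minutes.

20 minutes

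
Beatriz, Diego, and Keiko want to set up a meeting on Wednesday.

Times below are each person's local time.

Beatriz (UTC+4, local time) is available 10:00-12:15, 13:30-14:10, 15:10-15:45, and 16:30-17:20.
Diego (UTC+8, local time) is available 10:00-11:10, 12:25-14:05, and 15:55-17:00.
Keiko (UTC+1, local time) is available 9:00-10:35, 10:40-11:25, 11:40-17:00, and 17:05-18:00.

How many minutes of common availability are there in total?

15 minutes

Beatriz → UTC: 06:00–08:15, 09:30–10:10, 11:10–11:45, 12:30–13:20.
Diego → UTC: 02:00–03:10, 04:25–06:05, 07:55–09:00.
Keiko → UTC: 08:00–09:35, 09:40–10:25, 10:40–16:00, 16:05–17:00.
Beatriz ∩ Diego: 06:00–06:05, 07:55–08:15.
Beatriz ∩ Diego ∩ Keiko: 08:00–08:15.
Total common minutes: 15.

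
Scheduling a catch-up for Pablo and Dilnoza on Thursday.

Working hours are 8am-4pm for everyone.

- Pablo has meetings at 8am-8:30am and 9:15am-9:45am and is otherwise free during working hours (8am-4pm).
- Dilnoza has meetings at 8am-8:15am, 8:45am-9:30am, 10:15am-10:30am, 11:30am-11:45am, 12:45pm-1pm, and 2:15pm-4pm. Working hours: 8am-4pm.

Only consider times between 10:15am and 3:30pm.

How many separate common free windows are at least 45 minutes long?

Pablo free within 08:00–16:00: 08:30–09:15, 09:45–16:00.
Dilnoza free within 08:00–16:00: 08:15–08:45, 09:30–10:15, 10:30–11:30, 11:45–12:45, 13:00–14:15.
Pablo ∩ Dilnoza: 08:30–08:45, 09:45–10:15, 10:30–11:30, 11:45–12:45, 13:00–14:15.
Restricted to 10:15–15:30: 10:30–11:30, 11:45–12:45, 13:00–14:15.
Windows ≥ 45 min: 10:30–11:30, 11:45–12:45, 13:00–14:15.
That's 3 windows.

3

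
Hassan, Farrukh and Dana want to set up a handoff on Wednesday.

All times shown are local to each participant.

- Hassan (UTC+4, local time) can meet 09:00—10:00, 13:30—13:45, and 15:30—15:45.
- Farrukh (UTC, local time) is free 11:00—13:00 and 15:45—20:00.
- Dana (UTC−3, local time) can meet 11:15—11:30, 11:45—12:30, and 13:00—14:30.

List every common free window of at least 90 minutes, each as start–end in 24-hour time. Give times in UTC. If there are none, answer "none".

none

Hassan → UTC: 05:00–06:00, 09:30–09:45, 11:30–11:45.
Farrukh → UTC: 11:00–13:00, 15:45–20:00.
Dana → UTC: 14:15–14:30, 14:45–15:30, 16:00–17:30.
Hassan ∩ Farrukh: 11:30–11:45.
Hassan ∩ Farrukh ∩ Dana: (none).
Windows ≥ 90 min: (none).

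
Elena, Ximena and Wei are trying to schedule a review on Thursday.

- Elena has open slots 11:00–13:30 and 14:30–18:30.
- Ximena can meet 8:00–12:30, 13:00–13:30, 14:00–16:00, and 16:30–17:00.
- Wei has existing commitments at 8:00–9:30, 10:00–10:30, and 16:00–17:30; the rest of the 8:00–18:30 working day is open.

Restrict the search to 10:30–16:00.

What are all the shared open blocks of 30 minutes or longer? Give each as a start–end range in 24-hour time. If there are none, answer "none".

Wei free within 08:00–18:30: 09:30–10:00, 10:30–16:00, 17:30–18:30.
Elena ∩ Ximena: 11:00–12:30, 13:00–13:30, 14:30–16:00, 16:30–17:00.
Elena ∩ Ximena ∩ Wei: 11:00–12:30, 13:00–13:30, 14:30–16:00.
Restricted to 10:30–16:00: 11:00–12:30, 13:00–13:30, 14:30–16:00.
Windows ≥ 30 min: 11:00–12:30, 13:00–13:30, 14:30–16:00.

11:00–12:30, 13:00–13:30, 14:30–16:00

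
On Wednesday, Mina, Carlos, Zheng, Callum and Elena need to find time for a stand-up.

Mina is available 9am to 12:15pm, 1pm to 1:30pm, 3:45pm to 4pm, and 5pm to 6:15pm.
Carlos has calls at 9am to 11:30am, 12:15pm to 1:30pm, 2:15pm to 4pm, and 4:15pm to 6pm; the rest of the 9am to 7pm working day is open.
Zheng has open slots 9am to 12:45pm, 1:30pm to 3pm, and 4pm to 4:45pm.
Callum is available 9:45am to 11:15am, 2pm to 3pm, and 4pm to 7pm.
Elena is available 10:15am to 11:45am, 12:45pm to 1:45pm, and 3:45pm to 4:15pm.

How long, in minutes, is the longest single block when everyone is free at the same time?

Carlos free within 09:00–19:00: 11:30–12:15, 13:30–14:15, 16:00–16:15, 18:00–19:00.
Mina ∩ Carlos: 11:30–12:15, 18:00–18:15.
Mina ∩ Carlos ∩ Zheng: 11:30–12:15.
Mina ∩ Carlos ∩ Zheng ∩ Callum: (none).
Mina ∩ Carlos ∩ Zheng ∩ Callum ∩ Elena: (none).
No common window.

0 minutes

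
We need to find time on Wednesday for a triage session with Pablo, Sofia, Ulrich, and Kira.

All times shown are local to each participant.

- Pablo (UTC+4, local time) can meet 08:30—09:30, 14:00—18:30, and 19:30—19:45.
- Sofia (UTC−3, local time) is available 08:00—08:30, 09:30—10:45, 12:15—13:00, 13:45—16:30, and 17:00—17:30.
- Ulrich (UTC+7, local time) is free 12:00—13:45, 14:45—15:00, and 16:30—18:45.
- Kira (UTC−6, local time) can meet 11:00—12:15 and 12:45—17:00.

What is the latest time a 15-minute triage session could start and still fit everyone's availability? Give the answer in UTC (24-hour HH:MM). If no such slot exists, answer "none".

Pablo → UTC: 04:30–05:30, 10:00–14:30, 15:30–15:45.
Sofia → UTC: 11:00–11:30, 12:30–13:45, 15:15–16:00, 16:45–19:30, 20:00–20:30.
Ulrich → UTC: 05:00–06:45, 07:45–08:00, 09:30–11:45.
Kira → UTC: 17:00–18:15, 18:45–23:00.
Pablo ∩ Sofia: 11:00–11:30, 12:30–13:45, 15:30–15:45.
Pablo ∩ Sofia ∩ Ulrich: 11:00–11:30.
Pablo ∩ Sofia ∩ Ulrich ∩ Kira: (none).
Windows ≥ 15 min: (none).

none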